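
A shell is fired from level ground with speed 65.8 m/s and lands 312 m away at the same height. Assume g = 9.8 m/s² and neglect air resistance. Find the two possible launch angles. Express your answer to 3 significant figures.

Level-ground range: R = v₀² sin(2θ)/g ⇒ sin 2θ = R g / v₀² = 312×9.8/65.8² = 0.7062.
2θ = arcsin(0.7062) = 44.93° or 180° − 44.93° = 135.07°.
So θ = 22.5° or θ = 67.5°.

22.5° and 67.5°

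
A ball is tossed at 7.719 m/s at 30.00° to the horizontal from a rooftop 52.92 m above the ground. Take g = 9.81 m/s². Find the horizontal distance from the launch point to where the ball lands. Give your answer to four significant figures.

24.74 m

Components: v_x = 7.719 cos 30.00° = 6.6849 m/s, v_y = 7.719 sin 30.00° = 3.8595 m/s.
Vertical: 0 = 52.92 + 3.8595 t − ½(9.81) t² ⇒ 4.905 t² − 3.8595 t − 52.92 = 0.
t = [3.8595 + √(14.896 + 1038.3)] / 9.810 = 3.7016 s.
Horizontal: R = v_x · t = 6.6849 × 3.7016 = 24.74 m.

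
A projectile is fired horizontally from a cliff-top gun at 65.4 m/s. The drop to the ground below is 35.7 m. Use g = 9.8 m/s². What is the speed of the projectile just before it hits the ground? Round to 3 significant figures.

70.5 m/s

Fall time: t = √(2 × 35.7 / 9.8) = 2.699 s.
At impact: v_x = 65.4 m/s (unchanged), v_y = g t = 9.8 × 2.699 = 26.45 m/s.
Speed = √(v_x² + v_y²) = √(4277 + 699.6) = 70.5 m/s.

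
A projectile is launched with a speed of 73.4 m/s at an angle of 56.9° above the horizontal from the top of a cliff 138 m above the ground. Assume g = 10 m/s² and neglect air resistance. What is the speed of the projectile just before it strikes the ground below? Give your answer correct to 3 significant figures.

v_x = 73.4 cos 56.9° = 40.08 m/s is unchanged throughout.
For the vertical component, v_y² = v_y0² + 2 g h = (61.49)² + 2×10×138 = 6541, so |v_y| = 80.88 m/s.
Impact speed = √(v_x² + v_y²) = √(1606 + 6541) = 90.3 m/s.

90.3 m/s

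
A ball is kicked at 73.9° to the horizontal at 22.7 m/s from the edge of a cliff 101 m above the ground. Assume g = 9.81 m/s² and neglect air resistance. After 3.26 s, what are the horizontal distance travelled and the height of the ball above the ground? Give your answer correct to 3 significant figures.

x = 20.5 m, y = 120 m

v_x = 22.7 cos 73.9° = 6.295 m/s; v_y0 = 22.7 sin 73.9° = 21.81 m/s.
x = v_x t = 6.295 × 3.26 = 20.5 m.
y = 101 + v_y0 t − ½ g t² = 120 m.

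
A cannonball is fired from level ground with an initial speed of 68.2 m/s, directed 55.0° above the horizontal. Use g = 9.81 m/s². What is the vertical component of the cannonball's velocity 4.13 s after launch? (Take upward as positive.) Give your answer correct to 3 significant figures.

Initial vertical component: v_y0 = 68.2 sin 55.0° = 55.87 m/s.
v_y(t) = v_y0 − g t = 55.87 − 9.81 × 4.13 = 15.4 m/s.

15.4 m/s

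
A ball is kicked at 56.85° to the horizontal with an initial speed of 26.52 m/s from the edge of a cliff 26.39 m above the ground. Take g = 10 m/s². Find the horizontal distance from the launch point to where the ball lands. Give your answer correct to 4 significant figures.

78.53 m

Components: v_x = 26.52 cos 56.85° = 14.502 m/s, v_y = 26.52 sin 56.85° = 22.204 m/s.
Vertical: 0 = 26.39 + 22.204 t − ½(10) t² ⇒ 5.000 t² − 22.204 t − 26.39 = 0.
t = [22.204 + √(493.02 + 527.80)] / 10.00 = 5.4154 s.
Horizontal: R = v_x · t = 14.502 × 5.4154 = 78.53 m.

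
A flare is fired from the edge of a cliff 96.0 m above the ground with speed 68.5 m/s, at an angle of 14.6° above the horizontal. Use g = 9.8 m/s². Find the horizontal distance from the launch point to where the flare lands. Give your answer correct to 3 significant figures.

433 m

Components: v_x = 68.5 cos 14.6° = 66.29 m/s, v_y = 68.5 sin 14.6° = 17.27 m/s.
Vertical: 0 = 96.0 + 17.27 t − ½(9.8) t² ⇒ 4.900 t² − 17.27 t − 96.0 = 0.
t = [17.27 + √(298.3 + 1882)] / 9.800 = 6.527 s.
Horizontal: R = v_x · t = 66.29 × 6.527 = 433 m.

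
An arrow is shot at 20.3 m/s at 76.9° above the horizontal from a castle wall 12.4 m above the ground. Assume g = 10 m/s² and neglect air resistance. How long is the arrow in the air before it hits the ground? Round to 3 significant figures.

Vertical component: v_y = 20.3 sin 76.9° = 19.77 m/s.
Taking up as positive with launch at y = 12.4 m, landing at y = 0: 0 = 12.4 + 19.77 t − ½(10) t².
Solving 5.000 t² − 19.77 t − 12.4 = 0 gives t = [19.77 + √(19.77² + 4·5.000·12.4)] / 10.00 = 4.50 s.

4.50 s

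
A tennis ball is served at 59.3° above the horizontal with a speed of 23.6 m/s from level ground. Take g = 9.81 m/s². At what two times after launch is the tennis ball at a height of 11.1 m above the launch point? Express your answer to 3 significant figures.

0.649 s and 3.49 s

v_y0 = 23.6 sin 59.3° = 20.29 m/s.
Set y = v_y0 t − ½ g t² = 11.1: 4.905 t² − 20.29 t + 11.1 = 0.
t = [20.29 ± √(411.7 − 217.8)] / 9.81 = (20.29 ± 13.92) / 9.81, giving t = 0.649 s or t = 3.49 s.
So the tennis ball is at 11.1 m at t = 0.649 s (rising) and t = 3.49 s (falling).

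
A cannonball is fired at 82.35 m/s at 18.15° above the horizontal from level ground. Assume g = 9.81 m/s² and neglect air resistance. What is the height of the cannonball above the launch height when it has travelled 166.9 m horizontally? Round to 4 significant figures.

v_x = 82.35 cos 18.15° = 78.253 m/s, v_y0 = 82.35 sin 18.15° = 25.653 m/s.
Time to reach x = 166.9 m: t = x / v_x = 166.9 / 78.253 = 2.1328 s.
y = v_y0 t − ½ g t² = 25.653×2.1328 − 4.905×2.1328² = 32.40 m.

32.40 m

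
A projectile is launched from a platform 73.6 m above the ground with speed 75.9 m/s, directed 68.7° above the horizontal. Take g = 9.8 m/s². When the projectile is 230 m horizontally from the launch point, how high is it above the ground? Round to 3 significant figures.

v_x = 75.9 cos 68.7° = 27.57 m/s, v_y0 = 75.9 sin 68.7° = 70.72 m/s.
Time to reach x = 230 m: t = x / v_x = 230 / 27.57 = 8.342 s.
y = 73.6 + v_y0 t − ½ g t² = 73.6 + 70.72×8.342 − 4.900×8.342² = 323 m.

323 m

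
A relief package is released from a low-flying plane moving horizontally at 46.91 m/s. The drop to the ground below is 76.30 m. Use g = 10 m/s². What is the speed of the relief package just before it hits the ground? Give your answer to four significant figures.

Fall time: t = √(2 × 76.30 / 10) = 3.9064 s.
At impact: v_x = 46.91 m/s (unchanged), v_y = g t = 10 × 3.9064 = 39.064 m/s.
Speed = √(v_x² + v_y²) = √(2200.5 + 1526.0) = 61.05 m/s.

61.05 m/s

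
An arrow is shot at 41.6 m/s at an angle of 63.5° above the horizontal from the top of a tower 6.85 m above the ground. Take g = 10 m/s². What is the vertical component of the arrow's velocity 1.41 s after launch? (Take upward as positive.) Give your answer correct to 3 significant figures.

23.1 m/s

Initial vertical component: v_y0 = 41.6 sin 63.5° = 37.23 m/s.
v_y(t) = v_y0 − g t = 37.23 − 10 × 1.41 = 23.1 m/s.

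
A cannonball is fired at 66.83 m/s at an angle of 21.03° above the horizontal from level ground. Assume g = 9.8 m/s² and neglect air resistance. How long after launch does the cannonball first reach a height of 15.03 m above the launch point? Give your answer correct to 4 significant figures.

0.7380 s

v_y0 = 66.83 sin 21.03° = 23.982 m/s.
Set y = v_y0 t − ½ g t² = 15.03: 4.900 t² − 23.982 t + 15.03 = 0.
t = [23.982 ± √(575.14 − 294.59)] / 9.8 = (23.982 ± 16.750) / 9.8, giving t = 0.7380 s or t = 4.156 s.
The cannonball is on the way up at the first time, so t = 0.7380 s.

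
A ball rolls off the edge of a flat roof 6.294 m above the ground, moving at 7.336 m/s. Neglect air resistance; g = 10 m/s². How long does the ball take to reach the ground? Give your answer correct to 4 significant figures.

1.122 s

The horizontal speed doesn't affect the fall. With v_y0 = 0, h = ½ g t².
t = √(2 × 6.294 / 10) = √1.2588 = 1.122 s.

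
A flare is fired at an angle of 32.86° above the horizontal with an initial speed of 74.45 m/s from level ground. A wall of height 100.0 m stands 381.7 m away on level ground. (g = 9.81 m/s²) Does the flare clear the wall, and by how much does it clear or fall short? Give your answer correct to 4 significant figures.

v_x = 74.45 cos 32.86° = 62.538 m/s; v_y0 = 74.45 sin 32.86° = 40.396 m/s.
Time to reach the wall: t = 381.7 / 62.538 = 6.1035 s.
Height at that point: y = 40.396×6.1035 − 4.905×6.1035² = 63.832 m.
That is 100.0 − 63.832 = 36.17 m below the top of the wall, so the flare does not clear it.

No — it falls 36.17 m short of clearing the wall.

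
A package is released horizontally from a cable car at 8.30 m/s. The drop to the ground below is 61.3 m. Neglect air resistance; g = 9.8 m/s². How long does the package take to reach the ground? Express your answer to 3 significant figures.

The horizontal speed doesn't affect the fall. With v_y0 = 0, h = ½ g t².
t = √(2 × 61.3 / 9.8) = √12.51 = 3.54 s.

3.54 s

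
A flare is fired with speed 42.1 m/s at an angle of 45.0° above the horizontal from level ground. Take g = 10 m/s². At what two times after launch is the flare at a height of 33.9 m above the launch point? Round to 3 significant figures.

v_y0 = 42.1 sin 45.0° = 29.77 m/s.
Set y = v_y0 t − ½ g t² = 33.9: 5.000 t² − 29.77 t + 33.9 = 0.
t = [29.77 ± √(886.3 − 678.0)] / 10 = (29.77 ± 14.43) / 10, giving t = 1.53 s or t = 4.42 s.
So the flare is at 33.9 m at t = 1.53 s (rising) and t = 4.42 s (falling).

1.53 s and 4.42 s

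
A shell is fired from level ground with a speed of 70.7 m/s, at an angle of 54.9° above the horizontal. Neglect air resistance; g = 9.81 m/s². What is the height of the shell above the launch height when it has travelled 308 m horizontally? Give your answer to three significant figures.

157 m

v_x = 70.7 cos 54.9° = 40.65 m/s, v_y0 = 70.7 sin 54.9° = 57.84 m/s.
Time to reach x = 308 m: t = x / v_x = 308 / 40.65 = 7.577 s.
y = v_y0 t − ½ g t² = 57.84×7.577 − 4.905×7.577² = 157 m.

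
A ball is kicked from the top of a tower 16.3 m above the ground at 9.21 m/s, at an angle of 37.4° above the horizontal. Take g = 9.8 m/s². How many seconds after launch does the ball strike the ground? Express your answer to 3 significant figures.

Vertical component: v_y = 9.21 sin 37.4° = 5.594 m/s.
Taking up as positive with launch at y = 16.3 m, landing at y = 0: 0 = 16.3 + 5.594 t − ½(9.8) t².
Solving 4.900 t² − 5.594 t − 16.3 = 0 gives t = [5.594 + √(5.594² + 4·4.900·16.3)] / 9.800 = 2.48 s.

2.48 s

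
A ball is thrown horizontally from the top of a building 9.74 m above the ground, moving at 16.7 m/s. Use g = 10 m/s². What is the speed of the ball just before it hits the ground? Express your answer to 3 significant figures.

21.8 m/s

Fall time: t = √(2 × 9.74 / 10) = 1.396 s.
At impact: v_x = 16.7 m/s (unchanged), v_y = g t = 10 × 1.396 = 13.96 m/s.
Speed = √(v_x² + v_y²) = √(278.9 + 194.9) = 21.8 m/s.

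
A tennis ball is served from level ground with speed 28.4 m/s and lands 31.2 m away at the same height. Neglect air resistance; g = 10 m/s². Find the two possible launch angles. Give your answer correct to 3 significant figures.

11.4° and 78.6°

Level-ground range: R = v₀² sin(2θ)/g ⇒ sin 2θ = R g / v₀² = 31.2×10/28.4² = 0.3868.
2θ = arcsin(0.3868) = 22.76° or 180° − 22.76° = 157.24°.
So θ = 11.4° or θ = 78.6°.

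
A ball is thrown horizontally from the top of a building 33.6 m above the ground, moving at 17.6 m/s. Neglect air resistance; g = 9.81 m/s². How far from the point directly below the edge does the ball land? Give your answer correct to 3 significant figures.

Initial vertical velocity is zero, so the fall time comes from h = ½ g t²: t = √(2 × 33.6 / 9.81) = 2.617 s.
Horizontal motion is uniform at 17.6 m/s, so x = 17.6 × 2.617 = 46.1 m.

46.1 m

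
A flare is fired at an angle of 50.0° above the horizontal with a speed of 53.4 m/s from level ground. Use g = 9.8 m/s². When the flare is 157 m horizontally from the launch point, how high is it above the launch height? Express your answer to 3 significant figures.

84.6 m

v_x = 53.4 cos 50.0° = 34.32 m/s, v_y0 = 53.4 sin 50.0° = 40.91 m/s.
Time to reach x = 157 m: t = x / v_x = 157 / 34.32 = 4.575 s.
y = v_y0 t − ½ g t² = 40.91×4.575 − 4.900×4.575² = 84.6 m.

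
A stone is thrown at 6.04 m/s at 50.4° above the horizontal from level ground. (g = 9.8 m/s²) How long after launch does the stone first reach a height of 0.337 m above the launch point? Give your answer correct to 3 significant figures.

v_y0 = 6.04 sin 50.4° = 4.654 m/s.
Set y = v_y0 t − ½ g t² = 0.337: 4.900 t² − 4.654 t + 0.337 = 0.
t = [4.654 ± √(21.66 − 6.605)] / 9.8 = (4.654 ± 3.880) / 9.8, giving t = 0.0790 s or t = 0.871 s.
The stone is on the way up at the first time, so t = 0.0790 s.

0.0790 s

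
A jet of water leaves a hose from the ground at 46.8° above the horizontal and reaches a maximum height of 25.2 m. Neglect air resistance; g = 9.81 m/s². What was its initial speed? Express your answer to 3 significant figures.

30.5 m/s

At maximum height v_y = 0, so (v₀ sin θ)² = 2 g H.
v₀ sin 46.8° = √(2 × 9.81 × 25.2) = 22.24 m/s.
v₀ = 22.24 / sin 46.8° = 22.24 / 0.7290 = 30.5 m/s.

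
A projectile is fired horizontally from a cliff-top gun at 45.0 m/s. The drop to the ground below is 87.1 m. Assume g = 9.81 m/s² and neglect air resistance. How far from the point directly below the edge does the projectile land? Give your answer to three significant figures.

Initial vertical velocity is zero, so the fall time comes from h = ½ g t²: t = √(2 × 87.1 / 9.81) = 4.214 s.
Horizontal motion is uniform at 45.0 m/s, so x = 45.0 × 4.214 = 190 m.

190 m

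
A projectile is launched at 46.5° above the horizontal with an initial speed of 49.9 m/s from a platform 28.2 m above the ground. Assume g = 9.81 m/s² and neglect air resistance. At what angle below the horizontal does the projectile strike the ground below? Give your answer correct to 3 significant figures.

v_x = 49.9 cos 46.5° = 34.35 m/s.
At impact |v_y| = √(v_y0² + 2 g h) = √(36.20² + 2×9.81×28.2) = 43.17 m/s.
Angle below horizontal = arctan(|v_y| / v_x) = arctan(43.17 / 34.35) = 51.5°.

51.5°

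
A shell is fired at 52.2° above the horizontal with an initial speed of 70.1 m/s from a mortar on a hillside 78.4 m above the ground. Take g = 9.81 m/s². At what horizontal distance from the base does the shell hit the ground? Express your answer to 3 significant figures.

540 m

Components: v_x = 70.1 cos 52.2° = 42.96 m/s, v_y = 70.1 sin 52.2° = 55.39 m/s.
Vertical: 0 = 78.4 + 55.39 t − ½(9.81) t² ⇒ 4.905 t² − 55.39 t − 78.4 = 0.
t = [55.39 + √(3068 + 1538)] / 9.810 = 12.56 s.
Horizontal: R = v_x · t = 42.96 × 12.56 = 540 m.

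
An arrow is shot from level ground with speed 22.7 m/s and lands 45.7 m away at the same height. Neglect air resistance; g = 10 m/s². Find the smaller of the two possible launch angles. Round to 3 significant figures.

31.2°

Level-ground range: R = v₀² sin(2θ)/g ⇒ sin 2θ = R g / v₀² = 45.7×10/22.7² = 0.8869.
2θ = arcsin(0.8869) = 62.49° or 180° − 62.49° = 117.51°.
So θ = 31.2° or θ = 58.8°.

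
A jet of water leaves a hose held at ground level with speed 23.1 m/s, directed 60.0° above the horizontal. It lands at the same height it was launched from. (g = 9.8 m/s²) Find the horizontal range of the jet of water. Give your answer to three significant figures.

For level ground, R = v₀² sin(2θ) / g.
sin(2 × 60.0°) = sin 120.0° = 0.8660.
R = (23.1)² × 0.8660 / 9.8 = 47.2 m.

47.2 m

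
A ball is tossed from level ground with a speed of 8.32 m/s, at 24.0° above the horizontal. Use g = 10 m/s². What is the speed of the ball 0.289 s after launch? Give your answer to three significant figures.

v_x = 8.32 cos 24.0° = 7.601 m/s (constant).
v_y(t) = 8.32 sin 24.0° − g t = 3.384 − 10 × 0.289 = 0.4940 m/s.
Speed = √(v_x² + v_y²) = √(57.78 + 0.2440) = 7.62 m/s.

7.62 m/s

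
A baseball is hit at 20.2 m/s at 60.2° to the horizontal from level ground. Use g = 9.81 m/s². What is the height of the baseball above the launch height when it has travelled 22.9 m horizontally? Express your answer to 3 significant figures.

14.5 m

v_x = 20.2 cos 60.2° = 10.04 m/s, v_y0 = 20.2 sin 60.2° = 17.53 m/s.
Time to reach x = 22.9 m: t = x / v_x = 22.9 / 10.04 = 2.281 s.
y = v_y0 t − ½ g t² = 17.53×2.281 − 4.905×2.281² = 14.5 m.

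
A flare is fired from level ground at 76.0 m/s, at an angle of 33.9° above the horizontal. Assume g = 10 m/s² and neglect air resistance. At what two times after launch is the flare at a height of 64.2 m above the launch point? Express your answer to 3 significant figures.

1.97 s and 6.50 s

v_y0 = 76.0 sin 33.9° = 42.39 m/s.
Set y = v_y0 t − ½ g t² = 64.2: 5.000 t² − 42.39 t + 64.2 = 0.
t = [42.39 ± √(1797 − 1284)] / 10 = (42.39 ± 22.65) / 10, giving t = 1.97 s or t = 6.50 s.
So the flare is at 64.2 m at t = 1.97 s (rising) and t = 6.50 s (falling).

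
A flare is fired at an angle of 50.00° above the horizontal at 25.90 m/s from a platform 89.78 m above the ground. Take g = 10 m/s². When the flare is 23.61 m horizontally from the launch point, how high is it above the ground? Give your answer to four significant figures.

107.9 m

v_x = 25.90 cos 50.00° = 16.648 m/s, v_y0 = 25.90 sin 50.00° = 19.841 m/s.
Time to reach x = 23.61 m: t = x / v_x = 23.61 / 16.648 = 1.4182 s.
y = 89.78 + v_y0 t − ½ g t² = 89.78 + 19.841×1.4182 − 5.000×1.4182² = 107.9 m.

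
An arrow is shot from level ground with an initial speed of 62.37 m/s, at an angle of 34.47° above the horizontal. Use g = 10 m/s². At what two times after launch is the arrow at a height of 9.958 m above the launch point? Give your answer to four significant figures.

v_y0 = 62.37 sin 34.47° = 35.300 m/s.
Set y = v_y0 t − ½ g t² = 9.958: 5.000 t² − 35.300 t + 9.958 = 0.
t = [35.300 ± √(1246.1 − 199.16)] / 10 = (35.300 ± 32.356) / 10, giving t = 0.2944 s or t = 6.766 s.
So the arrow is at 9.958 m at t = 0.2944 s (rising) and t = 6.766 s (falling).

0.2944 s and 6.766 s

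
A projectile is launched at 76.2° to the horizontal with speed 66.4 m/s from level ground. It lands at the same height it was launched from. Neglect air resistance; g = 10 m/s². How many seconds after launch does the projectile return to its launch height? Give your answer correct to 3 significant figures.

Vertical component: v_y = 66.4 sin 76.2° = 64.48 m/s.
For a projectile landing at launch height, time of flight is t = 2 v_y / g = 2 × 64.48 / 10 = 12.9 s.

12.9 s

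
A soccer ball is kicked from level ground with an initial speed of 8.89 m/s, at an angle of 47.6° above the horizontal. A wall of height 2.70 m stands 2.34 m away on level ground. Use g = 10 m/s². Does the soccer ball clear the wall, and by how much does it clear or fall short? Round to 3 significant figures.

v_x = 8.89 cos 47.6° = 5.995 m/s; v_y0 = 8.89 sin 47.6° = 6.565 m/s.
Time to reach the wall: t = 2.34 / 5.995 = 0.3903 s.
Height at that point: y = 6.565×0.3903 − 5.000×0.3903² = 1.801 m.
That is 2.70 − 1.801 = 0.899 m below the top of the wall, so the soccer ball does not clear it.

No — it falls 0.899 m short of clearing the wall.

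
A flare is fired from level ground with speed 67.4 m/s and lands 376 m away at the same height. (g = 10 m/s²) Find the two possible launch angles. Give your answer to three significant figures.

Level-ground range: R = v₀² sin(2θ)/g ⇒ sin 2θ = R g / v₀² = 376×10/67.4² = 0.8277.
2θ = arcsin(0.8277) = 55.86° or 180° − 55.86° = 124.14°.
So θ = 27.9° or θ = 62.1°.

27.9° and 62.1°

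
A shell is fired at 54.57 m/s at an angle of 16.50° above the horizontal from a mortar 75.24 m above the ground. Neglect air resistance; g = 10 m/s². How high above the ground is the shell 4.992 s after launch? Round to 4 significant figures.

v_y0 = 54.57 sin 16.50° = 15.499 m/s.
y(t) = 75.24 + v_y0 t − ½ g t² = 75.24 + 15.499×4.992 − ½×10×4.992² = 28.01 m.

28.01 m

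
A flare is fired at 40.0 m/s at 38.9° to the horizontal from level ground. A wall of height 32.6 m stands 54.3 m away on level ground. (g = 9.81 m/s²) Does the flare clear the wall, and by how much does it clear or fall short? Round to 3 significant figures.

v_x = 40.0 cos 38.9° = 31.13 m/s; v_y0 = 40.0 sin 38.9° = 25.12 m/s.
Time to reach the wall: t = 54.3 / 31.13 = 1.744 s.
Height at that point: y = 25.12×1.744 − 4.905×1.744² = 28.89 m.
That is 32.6 − 28.89 = 3.71 m below the top of the wall, so the flare does not clear it.

No — it falls 3.71 m short of clearing the wall.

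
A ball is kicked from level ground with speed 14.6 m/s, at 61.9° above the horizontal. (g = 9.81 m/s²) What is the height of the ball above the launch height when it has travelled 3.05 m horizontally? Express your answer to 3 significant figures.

4.75 m

v_x = 14.6 cos 61.9° = 6.877 m/s, v_y0 = 14.6 sin 61.9° = 12.88 m/s.
Time to reach x = 3.05 m: t = x / v_x = 3.05 / 6.877 = 0.4435 s.
y = v_y0 t − ½ g t² = 12.88×0.4435 − 4.905×0.4435² = 4.75 m.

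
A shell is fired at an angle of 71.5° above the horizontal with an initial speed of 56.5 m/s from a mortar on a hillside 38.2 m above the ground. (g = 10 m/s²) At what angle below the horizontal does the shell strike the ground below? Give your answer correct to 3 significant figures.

v_x = 56.5 cos 71.5° = 17.93 m/s.
At impact |v_y| = √(v_y0² + 2 g h) = √(53.58² + 2×10×38.2) = 60.29 m/s.
Angle below horizontal = arctan(|v_y| / v_x) = arctan(60.29 / 17.93) = 73.4°.

73.4°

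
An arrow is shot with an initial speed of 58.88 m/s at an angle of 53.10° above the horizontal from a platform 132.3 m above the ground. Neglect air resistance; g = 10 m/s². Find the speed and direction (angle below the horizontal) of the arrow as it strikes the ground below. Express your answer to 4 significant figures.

78.18 m/s at 63.12° below the horizontal

v_x = 58.88 cos 53.10° = 35.353 m/s (constant).
|v_y| at impact = √((47.085)² + 2×10×132.3) = 69.735 m/s.
Speed = √(35.353² + 69.735²) = 78.18 m/s; angle = arctan(69.735/35.353) = 63.12° below horizontal.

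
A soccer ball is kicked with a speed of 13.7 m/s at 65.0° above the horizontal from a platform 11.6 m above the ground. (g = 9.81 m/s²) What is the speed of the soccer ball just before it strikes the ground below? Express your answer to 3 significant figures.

v_x = 13.7 cos 65.0° = 5.790 m/s is unchanged throughout.
For the vertical component, v_y² = v_y0² + 2 g h = (12.42)² + 2×9.81×11.6 = 381.8, so |v_y| = 19.54 m/s.
Impact speed = √(v_x² + v_y²) = √(33.52 + 381.8) = 20.4 m/s.

20.4 m/s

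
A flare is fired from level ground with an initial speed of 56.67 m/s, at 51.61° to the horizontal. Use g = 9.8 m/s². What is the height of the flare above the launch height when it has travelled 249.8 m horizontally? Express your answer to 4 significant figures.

68.41 m

v_x = 56.67 cos 51.61° = 35.193 m/s, v_y0 = 56.67 sin 51.61° = 44.418 m/s.
Time to reach x = 249.8 m: t = x / v_x = 249.8 / 35.193 = 7.0980 s.
y = v_y0 t − ½ g t² = 44.418×7.0980 − 4.900×7.0980² = 68.41 m.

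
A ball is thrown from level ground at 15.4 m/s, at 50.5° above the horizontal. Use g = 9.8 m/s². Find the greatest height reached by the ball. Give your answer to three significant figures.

Vertical component of launch velocity: v_y = 15.4 sin 50.5° = 11.88 m/s.
At the highest point the vertical velocity is zero, so v_y² = 2 g h_max.
h_max = (11.88)² / (2 × 9.8) = 141.1 / 19.60 = 7.20 m.

7.20 m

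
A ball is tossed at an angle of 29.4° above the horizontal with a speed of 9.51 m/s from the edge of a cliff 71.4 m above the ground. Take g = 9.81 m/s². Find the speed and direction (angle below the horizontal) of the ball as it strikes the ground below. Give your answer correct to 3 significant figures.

38.6 m/s at 77.6° below the horizontal

v_x = 9.51 cos 29.4° = 8.285 m/s (constant).
|v_y| at impact = √((4.668)² + 2×9.81×71.4) = 37.72 m/s.
Speed = √(8.285² + 37.72²) = 38.6 m/s; angle = arctan(37.72/8.285) = 77.6° below horizontal.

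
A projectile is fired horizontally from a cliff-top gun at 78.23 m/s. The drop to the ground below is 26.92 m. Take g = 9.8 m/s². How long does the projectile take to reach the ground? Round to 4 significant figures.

The horizontal speed doesn't affect the fall. With v_y0 = 0, h = ½ g t².
t = √(2 × 26.92 / 9.8) = √5.4939 = 2.344 s.

2.344 s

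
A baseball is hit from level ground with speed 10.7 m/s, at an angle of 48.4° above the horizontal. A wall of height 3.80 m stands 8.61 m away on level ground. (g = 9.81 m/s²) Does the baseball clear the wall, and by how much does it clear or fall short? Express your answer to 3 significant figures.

v_x = 10.7 cos 48.4° = 7.104 m/s; v_y0 = 10.7 sin 48.4° = 8.001 m/s.
Time to reach the wall: t = 8.61 / 7.104 = 1.212 s.
Height at that point: y = 8.001×1.212 − 4.905×1.212² = 2.492 m.
That is 3.80 − 2.492 = 1.31 m below the top of the wall, so the baseball does not clear it.

No — it falls 1.31 m short of clearing the wall.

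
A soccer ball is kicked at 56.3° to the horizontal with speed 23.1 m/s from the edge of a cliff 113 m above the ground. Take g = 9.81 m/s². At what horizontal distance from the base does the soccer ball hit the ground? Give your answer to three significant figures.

91.6 m

Components: v_x = 23.1 cos 56.3° = 12.82 m/s, v_y = 23.1 sin 56.3° = 19.22 m/s.
Vertical: 0 = 113 + 19.22 t − ½(9.81) t² ⇒ 4.905 t² − 19.22 t − 113 = 0.
t = [19.22 + √(369.4 + 2217)] / 9.810 = 7.143 s.
Horizontal: R = v_x · t = 12.82 × 7.143 = 91.6 m.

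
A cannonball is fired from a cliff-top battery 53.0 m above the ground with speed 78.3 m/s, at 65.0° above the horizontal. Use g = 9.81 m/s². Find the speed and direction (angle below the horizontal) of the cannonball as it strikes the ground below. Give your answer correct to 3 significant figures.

84.7 m/s at 67.0° below the horizontal

v_x = 78.3 cos 65.0° = 33.09 m/s (constant).
|v_y| at impact = √((70.96)² + 2×9.81×53.0) = 77.94 m/s.
Speed = √(33.09² + 77.94²) = 84.7 m/s; angle = arctan(77.94/33.09) = 67.0° below horizontal.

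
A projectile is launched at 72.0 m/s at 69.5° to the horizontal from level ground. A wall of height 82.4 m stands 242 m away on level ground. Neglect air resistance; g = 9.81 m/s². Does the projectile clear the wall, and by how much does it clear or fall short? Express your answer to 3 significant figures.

v_x = 72.0 cos 69.5° = 25.21 m/s; v_y0 = 72.0 sin 69.5° = 67.44 m/s.
Time to reach the wall: t = 242 / 25.21 = 9.599 s.
Height at that point: y = 67.44×9.599 − 4.905×9.599² = 195.4 m.
That is 195.4 − 82.4 = 113 m above the top of the wall, so the projectile clears it.

Yes — it clears the wall by 113 m.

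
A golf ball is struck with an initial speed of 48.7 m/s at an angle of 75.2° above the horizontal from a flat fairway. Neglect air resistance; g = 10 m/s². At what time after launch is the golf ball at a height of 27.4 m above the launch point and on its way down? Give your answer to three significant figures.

v_y0 = 48.7 sin 75.2° = 47.08 m/s.
Set y = v_y0 t − ½ g t² = 27.4: 5.000 t² − 47.08 t + 27.4 = 0.
t = [47.08 ± √(2217 − 548.0)] / 10 = (47.08 ± 40.85) / 10, giving t = 0.623 s or t = 8.79 s.
On the way down corresponds to the larger root: t = 8.79 s.

8.79 s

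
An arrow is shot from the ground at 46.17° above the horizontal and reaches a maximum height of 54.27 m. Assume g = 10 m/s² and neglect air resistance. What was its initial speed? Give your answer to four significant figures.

45.67 m/s

At maximum height v_y = 0, so (v₀ sin θ)² = 2 g H.
v₀ sin 46.17° = √(2 × 10 × 54.27) = 32.945 m/s.
v₀ = 32.945 / sin 46.17° = 32.945 / 0.7214 = 45.67 m/s.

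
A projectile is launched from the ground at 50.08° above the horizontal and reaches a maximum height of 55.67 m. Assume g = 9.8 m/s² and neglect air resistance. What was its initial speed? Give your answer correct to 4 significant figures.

At maximum height v_y = 0, so (v₀ sin θ)² = 2 g H.
v₀ sin 50.08° = √(2 × 9.8 × 55.67) = 33.032 m/s.
v₀ = 33.032 / sin 50.08° = 33.032 / 0.7669 = 43.07 m/s.

43.07 m/s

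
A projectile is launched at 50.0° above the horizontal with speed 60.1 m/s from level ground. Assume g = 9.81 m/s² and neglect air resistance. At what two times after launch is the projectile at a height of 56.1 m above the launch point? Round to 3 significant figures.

v_y0 = 60.1 sin 50.0° = 46.04 m/s.
Set y = v_y0 t − ½ g t² = 56.1: 4.905 t² − 46.04 t + 56.1 = 0.
t = [46.04 ± √(2120 − 1101)] / 9.81 = (46.04 ± 31.92) / 9.81, giving t = 1.44 s or t = 7.95 s.
So the projectile is at 56.1 m at t = 1.44 s (rising) and t = 7.95 s (falling).

1.44 s and 7.95 s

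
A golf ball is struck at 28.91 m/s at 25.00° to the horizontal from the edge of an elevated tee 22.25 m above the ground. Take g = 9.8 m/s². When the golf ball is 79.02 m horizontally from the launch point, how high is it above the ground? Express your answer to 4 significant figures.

v_x = 28.91 cos 25.00° = 26.201 m/s, v_y0 = 28.91 sin 25.00° = 12.218 m/s.
Time to reach x = 79.02 m: t = x / v_x = 79.02 / 26.201 = 3.0159 s.
y = 22.25 + v_y0 t − ½ g t² = 22.25 + 12.218×3.0159 − 4.900×3.0159² = 14.53 m.

14.53 m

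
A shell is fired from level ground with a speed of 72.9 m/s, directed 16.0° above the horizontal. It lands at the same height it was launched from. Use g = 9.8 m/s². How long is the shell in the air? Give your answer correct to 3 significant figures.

Vertical component: v_y = 72.9 sin 16.0° = 20.09 m/s.
For a projectile landing at launch height, time of flight is t = 2 v_y / g = 2 × 20.09 / 9.8 = 4.10 s.

4.10 s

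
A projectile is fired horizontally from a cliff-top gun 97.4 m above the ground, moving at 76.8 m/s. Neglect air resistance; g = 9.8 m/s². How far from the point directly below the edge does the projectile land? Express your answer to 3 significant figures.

342 m

Initial vertical velocity is zero, so the fall time comes from h = ½ g t²: t = √(2 × 97.4 / 9.8) = 4.458 s.
Horizontal motion is uniform at 76.8 m/s, so x = 76.8 × 4.458 = 342 m.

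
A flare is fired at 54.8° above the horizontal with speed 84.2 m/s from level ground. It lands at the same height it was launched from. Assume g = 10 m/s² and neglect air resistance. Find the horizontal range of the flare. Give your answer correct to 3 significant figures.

For level ground, R = v₀² sin(2θ) / g.
sin(2 × 54.8°) = sin 109.6° = 0.9421.
R = (84.2)² × 0.9421 / 10 = 668 m.

668 m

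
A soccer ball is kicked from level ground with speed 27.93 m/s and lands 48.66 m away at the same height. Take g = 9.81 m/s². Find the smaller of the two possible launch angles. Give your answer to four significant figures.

18.86°

Level-ground range: R = v₀² sin(2θ)/g ⇒ sin 2θ = R g / v₀² = 48.66×9.81/27.93² = 0.6119.
2θ = arcsin(0.6119) = 37.727° or 180° − 37.727° = 142.273°.
So θ = 18.86° or θ = 71.14°.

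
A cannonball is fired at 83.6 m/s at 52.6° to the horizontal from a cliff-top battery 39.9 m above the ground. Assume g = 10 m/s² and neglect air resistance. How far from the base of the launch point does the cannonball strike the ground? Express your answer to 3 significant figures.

704 m

Components: v_x = 83.6 cos 52.6° = 50.78 m/s, v_y = 83.6 sin 52.6° = 66.41 m/s.
Vertical: 0 = 39.9 + 66.41 t − ½(10) t² ⇒ 5.000 t² − 66.41 t − 39.9 = 0.
t = [66.41 + √(4410 + 798.0)] / 10.00 = 13.86 s.
Horizontal: R = v_x · t = 50.78 × 13.86 = 704 m.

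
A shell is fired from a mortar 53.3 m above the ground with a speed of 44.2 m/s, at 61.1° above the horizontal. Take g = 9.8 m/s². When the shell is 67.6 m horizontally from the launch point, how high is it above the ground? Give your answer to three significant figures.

127 m

v_x = 44.2 cos 61.1° = 21.36 m/s, v_y0 = 44.2 sin 61.1° = 38.70 m/s.
Time to reach x = 67.6 m: t = x / v_x = 67.6 / 21.36 = 3.165 s.
y = 53.3 + v_y0 t − ½ g t² = 53.3 + 38.70×3.165 − 4.900×3.165² = 127 m.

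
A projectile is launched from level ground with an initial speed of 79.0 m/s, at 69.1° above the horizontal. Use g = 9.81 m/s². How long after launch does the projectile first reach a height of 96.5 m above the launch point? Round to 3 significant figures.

v_y0 = 79.0 sin 69.1° = 73.80 m/s.
Set y = v_y0 t − ½ g t² = 96.5: 4.905 t² − 73.80 t + 96.5 = 0.
t = [73.80 ± √(5446 − 1893)] / 9.81 = (73.80 ± 59.61) / 9.81, giving t = 1.45 s or t = 13.6 s.
The projectile is on the way up at the first time, so t = 1.45 s.

1.45 s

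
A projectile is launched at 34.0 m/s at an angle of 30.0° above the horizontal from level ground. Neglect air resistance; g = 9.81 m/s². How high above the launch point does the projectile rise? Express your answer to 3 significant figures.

14.7 m

Vertical component of launch velocity: v_y = 34.0 sin 30.0° = 17.00 m/s.
At the highest point the vertical velocity is zero, so v_y² = 2 g h_max.
h_max = (17.00)² / (2 × 9.81) = 289.0 / 19.62 = 14.7 m.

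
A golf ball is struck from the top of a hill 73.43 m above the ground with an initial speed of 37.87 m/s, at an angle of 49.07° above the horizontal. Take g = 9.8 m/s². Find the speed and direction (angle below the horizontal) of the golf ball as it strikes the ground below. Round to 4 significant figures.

53.60 m/s at 62.43° below the horizontal

v_x = 37.87 cos 49.07° = 24.810 m/s (constant).
|v_y| at impact = √((28.611)² + 2×9.8×73.43) = 47.516 m/s.
Speed = √(24.810² + 47.516²) = 53.60 m/s; angle = arctan(47.516/24.810) = 62.43° below horizontal.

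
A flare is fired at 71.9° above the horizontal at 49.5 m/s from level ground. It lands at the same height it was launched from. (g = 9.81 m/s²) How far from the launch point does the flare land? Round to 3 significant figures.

Components: v_x = 49.5 cos 71.9° = 15.38 m/s, v_y = 49.5 sin 71.9° = 47.05 m/s.
Time of flight (same landing height): t = 2 v_y / g = 2 × 47.05 / 9.81 = 9.592 s.
Range: R = v_x · t = 15.38 × 9.592 = 148 m.

148 m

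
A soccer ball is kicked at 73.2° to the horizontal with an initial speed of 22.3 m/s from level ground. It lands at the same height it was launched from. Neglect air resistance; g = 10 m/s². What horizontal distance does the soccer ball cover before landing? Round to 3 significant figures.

27.5 m

For level ground, R = v₀² sin(2θ) / g.
sin(2 × 73.2°) = sin 146.4° = 0.5534.
R = (22.3)² × 0.5534 / 10 = 27.5 m.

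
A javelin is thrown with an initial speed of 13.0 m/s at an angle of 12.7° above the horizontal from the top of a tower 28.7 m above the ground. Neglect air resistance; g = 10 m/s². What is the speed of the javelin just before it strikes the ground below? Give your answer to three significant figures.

v_x = 13.0 cos 12.7° = 12.68 m/s is unchanged throughout.
For the vertical component, v_y² = v_y0² + 2 g h = (2.858)² + 2×10×28.7 = 582.2, so |v_y| = 24.13 m/s.
Impact speed = √(v_x² + v_y²) = √(160.8 + 582.2) = 27.3 m/s.

27.3 m/s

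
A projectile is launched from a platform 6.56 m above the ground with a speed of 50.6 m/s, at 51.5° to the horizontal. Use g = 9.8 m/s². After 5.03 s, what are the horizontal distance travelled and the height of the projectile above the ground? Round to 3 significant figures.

x = 158 m, y = 81.8 m

v_x = 50.6 cos 51.5° = 31.50 m/s; v_y0 = 50.6 sin 51.5° = 39.60 m/s.
x = v_x t = 31.50 × 5.03 = 158 m.
y = 6.56 + v_y0 t − ½ g t² = 81.8 m.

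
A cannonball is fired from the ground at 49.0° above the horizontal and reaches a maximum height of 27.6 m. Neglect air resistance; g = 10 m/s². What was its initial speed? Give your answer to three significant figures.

At maximum height v_y = 0, so (v₀ sin θ)² = 2 g H.
v₀ sin 49.0° = √(2 × 10 × 27.6) = 23.49 m/s.
v₀ = 23.49 / sin 49.0° = 23.49 / 0.7547 = 31.1 m/s.

31.1 m/s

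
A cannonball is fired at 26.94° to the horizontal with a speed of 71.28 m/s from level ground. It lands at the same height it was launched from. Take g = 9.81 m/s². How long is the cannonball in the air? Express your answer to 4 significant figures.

6.584 s

Vertical component: v_y = 71.28 sin 26.94° = 32.294 m/s.
For a projectile landing at launch height, time of flight is t = 2 v_y / g = 2 × 32.294 / 9.81 = 6.584 s.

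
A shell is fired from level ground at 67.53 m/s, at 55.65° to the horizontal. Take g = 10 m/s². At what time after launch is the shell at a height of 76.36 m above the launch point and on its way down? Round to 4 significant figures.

9.552 s

v_y0 = 67.53 sin 55.65° = 55.753 m/s.
Set y = v_y0 t − ½ g t² = 76.36: 5.000 t² − 55.753 t + 76.36 = 0.
t = [55.753 ± √(3108.4 − 1527.2)] / 10 = (55.753 ± 39.764) / 10, giving t = 1.599 s or t = 9.552 s.
On the way down corresponds to the larger root: t = 9.552 s.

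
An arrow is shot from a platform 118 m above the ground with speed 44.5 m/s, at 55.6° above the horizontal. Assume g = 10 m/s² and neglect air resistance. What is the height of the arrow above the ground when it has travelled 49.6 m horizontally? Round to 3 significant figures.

v_x = 44.5 cos 55.6° = 25.14 m/s, v_y0 = 44.5 sin 55.6° = 36.72 m/s.
Time to reach x = 49.6 m: t = x / v_x = 49.6 / 25.14 = 1.973 s.
y = 118 + v_y0 t − ½ g t² = 118 + 36.72×1.973 − 5.000×1.973² = 171 m.

171 m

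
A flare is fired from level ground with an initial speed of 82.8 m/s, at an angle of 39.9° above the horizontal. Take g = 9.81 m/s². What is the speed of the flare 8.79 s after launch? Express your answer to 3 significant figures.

v_x = 82.8 cos 39.9° = 63.52 m/s (constant).
v_y(t) = 82.8 sin 39.9° − g t = 53.11 − 9.81 × 8.79 = -33.12 m/s.
Speed = √(v_x² + v_y²) = √(4035 + 1097) = 71.6 m/s.

71.6 m/s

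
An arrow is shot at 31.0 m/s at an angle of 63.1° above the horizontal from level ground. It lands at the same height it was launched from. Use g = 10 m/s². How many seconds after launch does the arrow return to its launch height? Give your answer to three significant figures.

Vertical component: v_y = 31.0 sin 63.1° = 27.65 m/s.
For a projectile landing at launch height, time of flight is t = 2 v_y / g = 2 × 27.65 / 10 = 5.53 s.

5.53 s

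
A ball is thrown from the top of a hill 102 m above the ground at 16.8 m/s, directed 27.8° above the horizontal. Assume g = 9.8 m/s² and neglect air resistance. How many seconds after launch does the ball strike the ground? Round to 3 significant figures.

Vertical component: v_y = 16.8 sin 27.8° = 7.835 m/s.
Taking up as positive with launch at y = 102 m, landing at y = 0: 0 = 102 + 7.835 t − ½(9.8) t².
Solving 4.900 t² − 7.835 t − 102 = 0 gives t = [7.835 + √(7.835² + 4·4.900·102)] / 9.800 = 5.43 s.

5.43 s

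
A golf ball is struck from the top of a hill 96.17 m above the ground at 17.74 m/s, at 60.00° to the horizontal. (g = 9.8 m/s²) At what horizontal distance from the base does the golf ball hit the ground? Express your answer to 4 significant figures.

55.59 m

Components: v_x = 17.74 cos 60.00° = 8.8700 m/s, v_y = 17.74 sin 60.00° = 15.363 m/s.
Vertical: 0 = 96.17 + 15.363 t − ½(9.8) t² ⇒ 4.900 t² − 15.363 t − 96.17 = 0.
t = [15.363 + √(236.02 + 1884.9)] / 9.800 = 6.2670 s.
Horizontal: R = v_x · t = 8.8700 × 6.2670 = 55.59 m.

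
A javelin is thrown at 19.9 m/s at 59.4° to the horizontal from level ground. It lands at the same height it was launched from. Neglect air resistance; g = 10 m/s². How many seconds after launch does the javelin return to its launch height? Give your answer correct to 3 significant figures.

Vertical component: v_y = 19.9 sin 59.4° = 17.13 m/s.
For a projectile landing at launch height, time of flight is t = 2 v_y / g = 2 × 17.13 / 10 = 3.43 s.

3.43 s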